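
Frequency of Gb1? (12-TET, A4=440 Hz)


f = 440 × 2^(n/12) where n = semitones from A4
Gb1: -39 semitones from A4
f = 440 × 2^(-39/12)
f = 46.25 Hz


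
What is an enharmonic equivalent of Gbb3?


Enharmonic notes sound the same pitch but are spelled with different letter names
Gbb and F name the same pitch class
= F3


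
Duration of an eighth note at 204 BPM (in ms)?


Step by step:
One quarter-note beat = 60000 / BPM = 60000 / 204 ms
Eighth note = 1/2 × quarter note
Duration = 1/2 × 60000 / 204 = 30000 / 204
= 147.1 ms


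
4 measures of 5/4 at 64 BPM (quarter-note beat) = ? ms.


Solution.
Quarter-note beat duration = 60000 / 64 ms
Beats per measure (5/4) = 5
One measure = 5 × 60000 / 64 = 300000 / 64 ms
4 measures = 4 × 300000 / 64 = 1200000 / 64
= 18750.0 ms


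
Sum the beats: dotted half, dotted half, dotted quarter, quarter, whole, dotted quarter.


Step by step:
Beat values:
  dotted half = 3 beats
  dotted half = 3 beats
  dotted quarter = 1.5 beats
  quarter = 1 beat
  whole = 4 beats
  dotted quarter = 1.5 beats
Sum = 3 + 3 + 1.5 + 1 + 4 + 1.5
= 14 beats


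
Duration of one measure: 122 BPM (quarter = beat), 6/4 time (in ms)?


Reasoning:
Quarter-note beat duration = 60000 / 122 ms
Beats per measure (6/4) = 6
One measure = 6 × 60000 / 122 = 360000 / 122 ms
= 2950.8 ms


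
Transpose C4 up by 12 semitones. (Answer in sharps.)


Reasoning:
C4: chromatic position 0 in octave 4 → absolute = 4×12 + 0 = 48
Transpose up 12: 48 + 12 = 60
60 = 5×12 + 0 → C in octave 5
Result = C5


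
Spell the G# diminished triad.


Let's work it out.
Diminished triad = root + minor 3rd (3 semitones) + diminished 5th (6 semitones)
A triad on G# stacks thirds, so the chord tones use letter names G-B-D
Root: G#
Minor 3rd above G#: B
Diminished 5th above G#: D
Chord = G# B D


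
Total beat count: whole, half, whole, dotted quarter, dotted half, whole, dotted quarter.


Step by step:
Beat values:
  whole = 4 beats
  half = 2 beats
  whole = 4 beats
  dotted quarter = 1.5 beats
  dotted half = 3 beats
  whole = 4 beats
  dotted quarter = 1.5 beats
Sum = 4 + 2 + 4 + 1.5 + 3 + 4 + 1.5
= 20 beats


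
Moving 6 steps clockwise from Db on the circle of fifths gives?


Reasoning:
Each clockwise step on the circle of fifths moves up a perfect 5th
From Db: Db → Ab → Eb → Bb → F → C → G
= G


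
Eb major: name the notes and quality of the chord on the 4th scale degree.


Solution.
Eb major scale: Eb F G Ab Bb C D
Diatonic triad on degree 4 stacks scale notes 4, 6, 1: Ab C Eb
Ab→C = 4 semitones; Ab→Eb = 7 semitones → major triad
= Ab C Eb (major)


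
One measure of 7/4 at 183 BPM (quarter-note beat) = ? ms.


Let's work it out.
Quarter-note beat duration = 60000 / 183 ms
Beats per measure (7/4) = 7
One measure = 7 × 60000 / 183 = 420000 / 183 ms
= 2295.1 ms


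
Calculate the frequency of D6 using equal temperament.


Let's work it out.
f = 440 × 2^(n/12) where n = semitones from A4
D6: 17 semitones from A4
f = 440 × 2^(17/12)
f = 1174.66 Hz


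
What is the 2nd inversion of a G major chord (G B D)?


Root position: G B D
2nd inversion: move root and 3rd up an octave
Bass note: D
Notes (bottom to top) = D G B


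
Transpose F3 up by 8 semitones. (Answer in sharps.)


F3: chromatic position 5 in octave 3 → absolute = 3×12 + 5 = 41
Transpose up 8: 41 + 8 = 49
49 = 4×12 + 1 → C# in octave 4
Result = C#4


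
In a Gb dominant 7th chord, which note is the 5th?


Solution.
Dominant 7th chord = root + major 3rd + perfect 5th + minor 7th
Seventh chords stack in thirds, so the letter names are G-B-D-F
Root: Gb
Major 3rd above Gb: Bb
Perfect 5th above Gb: Db
Minor 7th above Gb: Fb
The 5th = Db


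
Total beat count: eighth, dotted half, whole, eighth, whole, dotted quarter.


Solution.
Beat values:
  eighth = 0.5 beats
  dotted half = 3 beats
  whole = 4 beats
  eighth = 0.5 beats
  whole = 4 beats
  dotted quarter = 1.5 beats
Sum = 0.5 + 3 + 4 + 0.5 + 4 + 1.5
= 13.5 beats


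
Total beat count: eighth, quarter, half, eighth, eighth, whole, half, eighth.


Working:
Beat values:
  eighth = 0.5 beats
  quarter = 1 beat
  half = 2 beats
  eighth = 0.5 beats
  eighth = 0.5 beats
  whole = 4 beats
  half = 2 beats
  eighth = 0.5 beats
Sum = 0.5 + 1 + 2 + 0.5 + 0.5 + 4 + 2 + 0.5
= 11 beats


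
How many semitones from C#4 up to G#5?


Absolute semitone position = octave×12 + chromatic position
C#4: 4×12 + 1 = 49
G#5: 5×12 + 8 = 68
Difference = 68 - 49 = 19
= 19 semitones


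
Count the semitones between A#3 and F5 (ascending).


Absolute semitone position = octave×12 + chromatic position
A#3: 3×12 + 10 = 46
F5: 5×12 + 5 = 65
Difference = 65 - 46 = 19
= 19 semitones


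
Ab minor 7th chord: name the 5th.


Reasoning:
Minor 7th chord = root + minor 3rd + perfect 5th + minor 7th
Seventh chords stack in thirds, so the letter names are A-C-E-G
Root: Ab
Minor 3rd above Ab: Cb
Perfect 5th above Ab: Eb
Minor 7th above Ab: Gb
The 5th = Eb


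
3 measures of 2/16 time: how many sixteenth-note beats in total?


Let's work it out.
Time signature 2/16: the bottom number 16 means the sixteenth note gets one count
The top number 2 means 2 sixteenth-note beats per measure
Total = 2 × 3 measures
= 6 sixteenth-note beats


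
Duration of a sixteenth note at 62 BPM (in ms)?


Working:
One quarter-note beat = 60000 / BPM = 60000 / 62 ms
Sixteenth note = 1/4 × quarter note
Duration = 1/4 × 60000 / 62 = 15000 / 62
= 241.9 ms


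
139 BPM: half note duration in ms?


Reasoning:
One quarter-note beat = 60000 / BPM = 60000 / 139 ms
Half note = 2 × quarter note
Duration = 2 × 60000 / 139 = 120000 / 139
= 863.3 ms


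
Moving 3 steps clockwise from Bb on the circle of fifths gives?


Reasoning:
Each clockwise step on the circle of fifths moves up a perfect 5th
From Bb: Bb → F → C → G
= G


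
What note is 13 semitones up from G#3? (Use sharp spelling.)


G#3: chromatic position 8 in octave 3 → absolute = 3×12 + 8 = 44
Transpose up 13: 44 + 13 = 57
57 = 4×12 + 9 → A in octave 4
Result = A4


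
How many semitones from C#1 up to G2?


Reasoning:
Absolute semitone position = octave×12 + chromatic position
C#1: 1×12 + 1 = 13
G2: 2×12 + 7 = 31
Difference = 31 - 13 = 18
= 18 semitones


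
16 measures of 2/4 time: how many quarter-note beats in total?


Working:
Time signature 2/4: the bottom number 4 means the quarter note gets one count
The top number 2 means 2 quarter-note beats per measure
Total = 2 × 16 measures
= 32 quarter-note beats


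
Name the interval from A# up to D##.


Letter names: A → D spans 4 letter names → a 4th
Semitones: A# → D## = 6 half-steps
A 4th of 6 semitones is an augmented 4th
= augmented 4th


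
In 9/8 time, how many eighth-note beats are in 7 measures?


Working:
Time signature 9/8: the bottom number 8 means the eighth note gets one count
The top number 9 means 9 eighth-note beats per measure
Total = 9 × 7 measures
= 63 eighth-note beats


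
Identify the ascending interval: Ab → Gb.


Letter names: A → G spans 7 letter names → a 7th
Semitones: Ab → Gb = 10 half-steps
A 7th of 10 semitones is a minor 7th
= minor 7th


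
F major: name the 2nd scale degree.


Major scale pattern: W-W-H-W-W-W-H (2-2-1-2-2-2-1 semitones)
Starting from F:
  F + 2 semitones → G
  G + 2 semitones → A
  A + 1 semitone → Bb
  Bb + 2 semitones → C
  C + 2 semitones → D
  D + 2 semitones → E
  E + 1 semitone → F
Scale: F G A Bb C D E
Degree 2 = G


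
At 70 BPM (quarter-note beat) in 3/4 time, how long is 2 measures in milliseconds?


Reasoning:
Quarter-note beat duration = 60000 / 70 ms
Beats per measure (3/4) = 3
One measure = 3 × 60000 / 70 = 180000 / 70 ms
2 measures = 2 × 180000 / 70 = 360000 / 70
= 5142.9 ms


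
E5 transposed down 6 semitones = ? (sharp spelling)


E5: chromatic position 4 in octave 5 → absolute = 5×12 + 4 = 64
Transpose down 6: 64 - 6 = 58
58 = 4×12 + 10 → A# in octave 4
Result = A#4


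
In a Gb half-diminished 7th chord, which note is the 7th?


Half-diminished 7th chord = root + minor 3rd + diminished 5th + minor 7th
Seventh chords stack in thirds, so the letter names are G-B-D-F
Root: Gb
Minor 3rd above Gb: Bbb
Diminished 5th above Gb: Dbb
Minor 7th above Gb: Fb
The 7th = Fb


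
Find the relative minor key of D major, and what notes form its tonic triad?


Working:
The relative minor shares the major's key signature and starts on its 6th degree
6th degree = a major 6th above the tonic; a major 6th above D is B
→ relative minor of D major is B minor
Tonic triad of B minor = root + minor 3rd + perfect 5th = B D F#
= B minor; triad = B D F#


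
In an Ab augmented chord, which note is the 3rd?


Step by step:
Augmented triad = root + major 3rd (4 semitones) + augmented 5th (8 semitones)
A triad on Ab stacks thirds, so the chord tones use letter names A-C-E
Root: Ab
Major 3rd above Ab: C
Augmented 5th above Ab: E
The 3rd = C


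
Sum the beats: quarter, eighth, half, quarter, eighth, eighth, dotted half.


Beat values:
  quarter = 1 beat
  eighth = 0.5 beats
  half = 2 beats
  quarter = 1 beat
  eighth = 0.5 beats
  eighth = 0.5 beats
  dotted half = 3 beats
Sum = 1 + 0.5 + 2 + 1 + 0.5 + 0.5 + 3
= 8.5 beats


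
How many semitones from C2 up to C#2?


Absolute semitone position = octave×12 + chromatic position
C2: 2×12 + 0 = 24
C#2: 2×12 + 1 = 25
Difference = 25 - 24 = 1
= 1 semitone


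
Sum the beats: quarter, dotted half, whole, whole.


Solution.
Beat values:
  quarter = 1 beat
  dotted half = 3 beats
  whole = 4 beats
  whole = 4 beats
Sum = 1 + 3 + 4 + 4
= 12 beats


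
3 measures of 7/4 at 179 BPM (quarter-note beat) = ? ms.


Solution.
Quarter-note beat duration = 60000 / 179 ms
Beats per measure (7/4) = 7
One measure = 7 × 60000 / 179 = 420000 / 179 ms
3 measures = 3 × 420000 / 179 = 1260000 / 179
= 7039.1 ms


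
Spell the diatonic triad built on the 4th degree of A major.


Let's work it out.
A major scale: A B C# D E F# G#
Diatonic triad on degree 4 stacks scale notes 4, 6, 1: D F# A
D→F# = 4 semitones; D→A = 7 semitones → major triad
= D F# A (major)


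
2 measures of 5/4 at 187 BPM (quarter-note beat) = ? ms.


Solution.
Quarter-note beat duration = 60000 / 187 ms
Beats per measure (5/4) = 5
One measure = 5 × 60000 / 187 = 300000 / 187 ms
2 measures = 2 × 300000 / 187 = 600000 / 187
= 3208.6 ms


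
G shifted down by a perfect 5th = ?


Let's work it out.
perfect 5th: 5 letter names, 7 semitones
Letter: G - 4 → C
Pitch: G - 7 semitones, spelled as a C → C
= C


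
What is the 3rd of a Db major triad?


Working:
Major triad = root + major 3rd (4 semitones) + perfect 5th (7 semitones)
A triad on Db stacks thirds, so the chord tones use letter names D-F-A
Root: Db
Major 3rd above Db: F
Perfect 5th above Db: Ab
The 3rd = F


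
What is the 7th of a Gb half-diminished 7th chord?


Working:
Half-diminished 7th chord = root + minor 3rd + diminished 5th + minor 7th
Seventh chords stack in thirds, so the letter names are G-B-D-F
Root: Gb
Minor 3rd above Gb: Bbb
Diminished 5th above Gb: Dbb
Minor 7th above Gb: Fb
The 7th = Fb


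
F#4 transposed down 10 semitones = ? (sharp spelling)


Solution.
F#4: chromatic position 6 in octave 4 → absolute = 4×12 + 6 = 54
Transpose down 10: 54 - 10 = 44
44 = 3×12 + 8 → G# in octave 3
Result = G#3


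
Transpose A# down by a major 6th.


Solution.
major 6th: 6 letter names, 9 semitones
Letter: A - 5 → C
Pitch: A# - 9 semitones, spelled as a C → C#
= C#


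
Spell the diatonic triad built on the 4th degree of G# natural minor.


G# natural minor scale: G# A# B C# D# E F#
Diatonic triad on degree 4 stacks scale notes 4, 6, 1: C# E G#
C#→E = 3 semitones; C#→G# = 7 semitones → minor triad
= C# E G# (minor)


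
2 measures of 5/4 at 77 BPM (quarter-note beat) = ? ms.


Solution.
Quarter-note beat duration = 60000 / 77 ms
Beats per measure (5/4) = 5
One measure = 5 × 60000 / 77 = 300000 / 77 ms
2 measures = 2 × 300000 / 77 = 600000 / 77
= 7792.2 ms


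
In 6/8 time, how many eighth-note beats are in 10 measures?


Time signature 6/8: the bottom number 8 means the eighth note gets one count
The top number 6 means 6 eighth-note beats per measure
Total = 6 × 10 measures
= 60 eighth-note beats


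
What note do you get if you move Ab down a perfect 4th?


Solution.
perfect 4th: 4 letter names, 5 semitones
Letter: A - 3 → E
Pitch: Ab - 5 semitones, spelled as an E → Eb
= Eb


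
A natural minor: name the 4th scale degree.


Let's work it out.
Natural minor scale pattern: W-H-W-W-H-W-W (2-1-2-2-1-2-2 semitones)
Starting from A:
  A + 2 semitones → B
  B + 1 semitone → C
  C + 2 semitones → D
  D + 2 semitones → E
  E + 1 semitone → F
  F + 2 semitones → G
  G + 2 semitones → A
Scale: A B C D E F G
Degree 4 = D


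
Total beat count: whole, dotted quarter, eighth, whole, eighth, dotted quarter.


Let's work it out.
Beat values:
  whole = 4 beats
  dotted quarter = 1.5 beats
  eighth = 0.5 beats
  whole = 4 beats
  eighth = 0.5 beats
  dotted quarter = 1.5 beats
Sum = 4 + 1.5 + 0.5 + 4 + 0.5 + 1.5
= 12 beats


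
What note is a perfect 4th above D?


Solution.
A 4th spans 4 letter names, so from D we land on G
A perfect 4th = 5 semitones above D
Spell G at that pitch: G
= G


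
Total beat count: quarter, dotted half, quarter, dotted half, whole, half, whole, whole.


Let's work it out.
Beat values:
  quarter = 1 beat
  dotted half = 3 beats
  quarter = 1 beat
  dotted half = 3 beats
  whole = 4 beats
  half = 2 beats
  whole = 4 beats
  whole = 4 beats
Sum = 1 + 3 + 1 + 3 + 4 + 2 + 4 + 4
= 22 beats


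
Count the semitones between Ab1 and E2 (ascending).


Solution.
Absolute semitone position = octave×12 + chromatic position
Ab1: 1×12 + 8 = 20
E2: 2×12 + 4 = 28
Difference = 28 - 20 = 8
= 8 semitones


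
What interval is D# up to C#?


Step by step:
Letter names: D → C spans 7 letter names → a 7th
Semitones: D# → C# = 10 half-steps
A 7th of 10 semitones is a minor 7th
= minor 7th


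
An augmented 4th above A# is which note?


A 4th spans 4 letter names, so from A we land on D
An augmented 4th = 6 semitones above A#
Spell D at that pitch: D##
= D##


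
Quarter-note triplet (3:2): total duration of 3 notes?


Let's work it out.
Triplet: 3 notes occupy the space of 2 quarter notes
Space = 2 × 1 = 2 beats
Each triplet note = 2 / 3 = 2/3 beats
3 notes = 3 × 2/3 = 2
= 2 beats


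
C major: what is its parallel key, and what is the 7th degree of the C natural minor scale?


Reasoning:
Parallel keys share the same tonic but differ in mode
C major → parallel is C minor
C natural minor scale: C D Eb F G Ab Bb
= C minor; 7th degree = Bb


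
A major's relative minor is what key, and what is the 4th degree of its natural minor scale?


Let's work it out.
The relative minor shares the major's key signature and starts on its 6th degree
6th degree = a major 6th above the tonic; a major 6th above A is F#
→ relative minor of A major is F# minor
F# natural minor scale: F# G# A B C# D E
= F# minor; 4th degree = B


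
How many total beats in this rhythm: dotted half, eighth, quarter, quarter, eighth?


Reasoning:
Beat values:
  dotted half = 3 beats
  eighth = 0.5 beats
  quarter = 1 beat
  quarter = 1 beat
  eighth = 0.5 beats
Sum = 3 + 0.5 + 1 + 1 + 0.5
= 6 beats


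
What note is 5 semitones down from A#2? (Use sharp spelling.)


Let's work it out.
A#2: chromatic position 10 in octave 2 → absolute = 2×12 + 10 = 34
Transpose down 5: 34 - 5 = 29
29 = 2×12 + 5 → F in octave 2
Result = F2


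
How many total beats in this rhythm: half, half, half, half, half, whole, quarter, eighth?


Beat values:
  half = 2 beats
  half = 2 beats
  half = 2 beats
  half = 2 beats
  half = 2 beats
  whole = 4 beats
  quarter = 1 beat
  eighth = 0.5 beats
Sum = 2 + 2 + 2 + 2 + 2 + 4 + 1 + 0.5
= 15.5 beats


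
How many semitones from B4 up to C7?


Step by step:
Absolute semitone position = octave×12 + chromatic position
B4: 4×12 + 11 = 59
C7: 7×12 + 0 = 84
Difference = 84 - 59 = 25
= 25 semitones


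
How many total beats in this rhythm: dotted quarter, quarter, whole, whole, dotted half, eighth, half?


Reasoning:
Beat values:
  dotted quarter = 1.5 beats
  quarter = 1 beat
  whole = 4 beats
  whole = 4 beats
  dotted half = 3 beats
  eighth = 0.5 beats
  half = 2 beats
Sum = 1.5 + 1 + 4 + 4 + 3 + 0.5 + 2
= 16 beats


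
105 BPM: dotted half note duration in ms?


Solution.
One quarter-note beat = 60000 / BPM = 60000 / 105 ms
Dotted half note = 3 × quarter note
Duration = 3 × 60000 / 105 = 180000 / 105
= 1714.3 ms


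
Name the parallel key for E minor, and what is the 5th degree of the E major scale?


Step by step:
Parallel keys share the same tonic but differ in mode
E minor → parallel is E major
E major scale: E F# G# A B C# D#
= E major; 5th degree = B


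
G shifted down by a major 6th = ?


Working:
major 6th: 6 letter names, 9 semitones
Letter: G - 5 → B
Pitch: G - 9 semitones, spelled as a B → Bb
= Bb


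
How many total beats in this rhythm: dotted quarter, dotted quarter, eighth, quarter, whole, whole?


Let's work it out.
Beat values:
  dotted quarter = 1.5 beats
  dotted quarter = 1.5 beats
  eighth = 0.5 beats
  quarter = 1 beat
  whole = 4 beats
  whole = 4 beats
Sum = 1.5 + 1.5 + 0.5 + 1 + 4 + 4
= 12.5 beats


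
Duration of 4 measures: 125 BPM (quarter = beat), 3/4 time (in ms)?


Quarter-note beat duration = 60000 / 125 ms
Beats per measure (3/4) = 3
One measure = 3 × 60000 / 125 = 180000 / 125 ms
4 measures = 4 × 180000 / 125 = 720000 / 125
= 5760.0 ms


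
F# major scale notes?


Reasoning:
Major scale pattern: W-W-H-W-W-W-H (2-2-1-2-2-2-1 semitones)
Starting from F#:
  F# + 2 semitones → G#
  G# + 2 semitones → A#
  A# + 1 semitone → B
  B + 2 semitones → C#
  C# + 2 semitones → D#
  D# + 2 semitones → E#
  E# + 1 semitone → F#
Scale = F# G# A# B C# D# E#


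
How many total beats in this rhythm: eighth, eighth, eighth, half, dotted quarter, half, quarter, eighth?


Solution.
Beat values:
  eighth = 0.5 beats
  eighth = 0.5 beats
  eighth = 0.5 beats
  half = 2 beats
  dotted quarter = 1.5 beats
  half = 2 beats
  quarter = 1 beat
  eighth = 0.5 beats
Sum = 0.5 + 0.5 + 0.5 + 2 + 1.5 + 2 + 1 + 0.5
= 8.5 beats


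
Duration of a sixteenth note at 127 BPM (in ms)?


Reasoning:
One quarter-note beat = 60000 / BPM = 60000 / 127 ms
Sixteenth note = 1/4 × quarter note
Duration = 1/4 × 60000 / 127 = 15000 / 127
= 118.1 ms


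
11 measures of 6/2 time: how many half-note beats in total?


Working:
Time signature 6/2: the bottom number 2 means the half note gets one count
The top number 6 means 6 half-note beats per measure
Total = 6 × 11 measures
= 66 half-note beats


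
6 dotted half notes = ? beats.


Reasoning:
Base half note = 2 beats
Dot 1 adds half the previous value: +1
One dotted half = 2 + 1 = 3
6 of them = 6 × 3 = 18
= 18 beats


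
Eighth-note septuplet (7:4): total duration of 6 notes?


Reasoning:
Septuplet: 7 notes occupy the space of 4 eighth notes
Space = 4 × 1/2 = 2 beats
Each septuplet note = 2 / 7 = 2/7 beats
6 notes = 6 × 2/7 = 12/7
= 12/7 beats


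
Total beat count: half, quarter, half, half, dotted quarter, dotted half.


Solution.
Beat values:
  half = 2 beats
  quarter = 1 beat
  half = 2 beats
  half = 2 beats
  dotted quarter = 1.5 beats
  dotted half = 3 beats
Sum = 2 + 1 + 2 + 2 + 1.5 + 3
= 11.5 beats


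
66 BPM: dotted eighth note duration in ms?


One quarter-note beat = 60000 / BPM = 60000 / 66 ms
Dotted eighth note = 3/4 × quarter note
Duration = 3/4 × 60000 / 66 = 45000 / 66
= 681.8 ms


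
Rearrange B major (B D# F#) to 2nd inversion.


Working:
Root position: B D# F#
2nd inversion: move root and 3rd up an octave
Bass note: F#
Notes (bottom to top) = F# B D#


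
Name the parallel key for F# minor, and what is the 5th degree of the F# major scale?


Step by step:
Parallel keys share the same tonic but differ in mode
F# minor → parallel is F# major
F# major scale: F# G# A# B C# D# E#
= F# major; 5th degree = C#


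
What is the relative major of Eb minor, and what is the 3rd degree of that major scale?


The relative major shares the key signature and is a minor 3rd above the minor tonic
A minor 3rd above Eb is Gb
→ relative major of Eb minor is Gb major
Gb major scale: Gb Ab Bb Cb Db Eb F
= Gb major; 3rd degree = Bb


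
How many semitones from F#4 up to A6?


Let's work it out.
Absolute semitone position = octave×12 + chromatic position
F#4: 4×12 + 6 = 54
A6: 6×12 + 9 = 81
Difference = 81 - 54 = 27
= 27 semitones


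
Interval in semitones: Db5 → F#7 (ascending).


Absolute semitone position = octave×12 + chromatic position
Db5: 5×12 + 1 = 61
F#7: 7×12 + 6 = 90
Difference = 90 - 61 = 29
= 29 semitones


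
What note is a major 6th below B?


Solution.
A 6th spans 6 letter names, so from B we land on D
A major 6th = 9 semitones below B
Spell D at that pitch: D
= D


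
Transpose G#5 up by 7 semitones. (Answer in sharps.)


Working:
G#5: chromatic position 8 in octave 5 → absolute = 5×12 + 8 = 68
Transpose up 7: 68 + 7 = 75
75 = 6×12 + 3 → D# in octave 6
Result = D#6


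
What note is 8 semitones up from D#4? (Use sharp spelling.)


Step by step:
D#4: chromatic position 3 in octave 4 → absolute = 4×12 + 3 = 51
Transpose up 8: 51 + 8 = 59
59 = 4×12 + 11 → B in octave 4
Result = B4


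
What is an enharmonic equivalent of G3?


Enharmonic notes sound the same pitch but are spelled with different letter names
G and F## name the same pitch class
= F##3


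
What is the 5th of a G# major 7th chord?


Major 7th chord = root + major 3rd + perfect 5th + major 7th
Seventh chords stack in thirds, so the letter names are G-B-D-F
Root: G#
Major 3rd above G#: B#
Perfect 5th above G#: D#
Major 7th above G#: F##
The 5th = D#


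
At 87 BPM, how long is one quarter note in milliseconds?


One quarter-note beat = 60000 / BPM = 60000 / 87 ms
Duration = 60000 / 87
= 689.7 ms


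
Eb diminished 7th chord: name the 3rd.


Step by step:
Diminished 7th chord = root + minor 3rd + diminished 5th + diminished 7th
Seventh chords stack in thirds, so the letter names are E-G-B-D
Root: Eb
Minor 3rd above Eb: Gb
Diminished 5th above Eb: Bbb
Diminished 7th above Eb: Dbb
The 3rd = Gb


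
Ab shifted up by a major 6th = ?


major 6th: 6 letter names, 9 semitones
Letter: A + 5 → F
Pitch: Ab + 9 semitones, spelled as an F → F
= F


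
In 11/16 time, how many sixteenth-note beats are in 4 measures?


Working:
Time signature 11/16: the bottom number 16 means the sixteenth note gets one count
The top number 11 means 11 sixteenth-note beats per measure
Total = 11 × 4 measures
= 44 sixteenth-note beats


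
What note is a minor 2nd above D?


Solution.
A 2nd spans 2 letter names, so from D we land on E
A minor 2nd = 1 semitone above D
Spell E at that pitch: Eb
= Eb


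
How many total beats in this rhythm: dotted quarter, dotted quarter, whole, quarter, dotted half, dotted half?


Beat values:
  dotted quarter = 1.5 beats
  dotted quarter = 1.5 beats
  whole = 4 beats
  quarter = 1 beat
  dotted half = 3 beats
  dotted half = 3 beats
Sum = 1.5 + 1.5 + 4 + 1 + 3 + 3
= 14 beats


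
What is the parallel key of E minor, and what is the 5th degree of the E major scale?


Solution.
Parallel keys share the same tonic but differ in mode
E minor → parallel is E major
E major scale: E F# G# A B C# D#
= E major; 5th degree = B


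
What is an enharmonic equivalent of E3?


Working:
Enharmonic notes sound the same pitch but are spelled with different letter names
E and Fb name the same pitch class
= Fb3


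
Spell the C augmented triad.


Working:
Augmented triad = root + major 3rd (4 semitones) + augmented 5th (8 semitones)
A triad on C stacks thirds, so the chord tones use letter names C-E-G
Root: C
Major 3rd above C: E
Augmented 5th above C: G#
Chord = C E G#


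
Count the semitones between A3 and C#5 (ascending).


Reasoning:
Absolute semitone position = octave×12 + chromatic position
A3: 3×12 + 9 = 45
C#5: 5×12 + 1 = 61
Difference = 61 - 45 = 16
= 16 semitones


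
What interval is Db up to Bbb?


Let's work it out.
Letter names: D → B spans 6 letter names → a 6th
Semitones: Db → Bbb = 8 half-steps
A 6th of 8 semitones is a minor 6th
= minor 6th


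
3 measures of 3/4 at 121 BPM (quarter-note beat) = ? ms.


Quarter-note beat duration = 60000 / 121 ms
Beats per measure (3/4) = 3
One measure = 3 × 60000 / 121 = 180000 / 121 ms
3 measures = 3 × 180000 / 121 = 540000 / 121
= 4462.8 ms


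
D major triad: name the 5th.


Step by step:
Major triad = root + major 3rd (4 semitones) + perfect 5th (7 semitones)
A triad on D stacks thirds, so the chord tones use letter names D-F-A
Root: D
Major 3rd above D: F#
Perfect 5th above D: A
The 5th = A


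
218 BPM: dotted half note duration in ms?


Let's work it out.
One quarter-note beat = 60000 / BPM = 60000 / 218 ms
Dotted half note = 3 × quarter note
Duration = 3 × 60000 / 218 = 180000 / 218
= 825.7 ms


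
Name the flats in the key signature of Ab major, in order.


Flat major keys: C(0), F(1), Bb(2), Eb(3), Ab(4), Db(5), Gb(6), Cb(7)
Ab major has 4 flats
Order of flats: Bb Eb Ab Db Gb Cb Fb → first 4: Bb, Eb, Ab, Db
= Bb, Eb, Ab, Db


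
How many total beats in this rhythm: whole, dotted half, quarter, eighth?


Reasoning:
Beat values:
  whole = 4 beats
  dotted half = 3 beats
  quarter = 1 beat
  eighth = 0.5 beats
Sum = 4 + 3 + 1 + 0.5
= 8.5 beats


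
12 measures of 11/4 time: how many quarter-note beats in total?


Time signature 11/4: the bottom number 4 means the quarter note gets one count
The top number 11 means 11 quarter-note beats per measure
Total = 11 × 12 measures
= 132 quarter-note beats


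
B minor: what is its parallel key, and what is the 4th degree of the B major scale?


Reasoning:
Parallel keys share the same tonic but differ in mode
B minor → parallel is B major
B major scale: B C# D# E F# G# A#
= B major; 4th degree = E


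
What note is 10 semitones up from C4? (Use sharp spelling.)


Step by step:
C4: chromatic position 0 in octave 4 → absolute = 4×12 + 0 = 48
Transpose up 10: 48 + 10 = 58
58 = 4×12 + 10 → A# in octave 4
Result = A#4


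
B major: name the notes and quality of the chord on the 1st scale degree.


B major scale: B C# D# E F# G# A#
Diatonic triad on degree 1 stacks scale notes 1, 3, 5: B D# F#
B→D# = 4 semitones; B→F# = 7 semitones → major triad
= B D# F# (major)


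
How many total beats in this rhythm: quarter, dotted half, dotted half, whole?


Let's work it out.
Beat values:
  quarter = 1 beat
  dotted half = 3 beats
  dotted half = 3 beats
  whole = 4 beats
Sum = 1 + 3 + 3 + 4
= 11 beats


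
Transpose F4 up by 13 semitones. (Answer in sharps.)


F4: chromatic position 5 in octave 4 → absolute = 4×12 + 5 = 53
Transpose up 13: 53 + 13 = 66
66 = 5×12 + 6 → F# in octave 5
Result = F#5


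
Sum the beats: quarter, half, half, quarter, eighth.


Step by step:
Beat values:
  quarter = 1 beat
  half = 2 beats
  half = 2 beats
  quarter = 1 beat
  eighth = 0.5 beats
Sum = 1 + 2 + 2 + 1 + 0.5
= 6.5 beats


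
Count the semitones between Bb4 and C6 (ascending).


Step by step:
Absolute semitone position = octave×12 + chromatic position
Bb4: 4×12 + 10 = 58
C6: 6×12 + 0 = 72
Difference = 72 - 58 = 14
= 14 semitones


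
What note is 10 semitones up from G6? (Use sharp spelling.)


G6: chromatic position 7 in octave 6 → absolute = 6×12 + 7 = 79
Transpose up 10: 79 + 10 = 89
89 = 7×12 + 5 → F in octave 7
Result = F7


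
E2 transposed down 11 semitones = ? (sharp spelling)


E2: chromatic position 4 in octave 2 → absolute = 2×12 + 4 = 28
Transpose down 11: 28 - 11 = 17
17 = 1×12 + 5 → F in octave 1
Result = F1


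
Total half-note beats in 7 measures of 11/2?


Working:
Time signature 11/2: the bottom number 2 means the half note gets one count
The top number 11 means 11 half-note beats per measure
Total = 11 × 7 measures
= 77 half-note beats


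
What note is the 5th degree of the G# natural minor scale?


Let's work it out.
Natural minor scale pattern: W-H-W-W-H-W-W (2-1-2-2-1-2-2 semitones)
Starting from G#:
  G# + 2 semitones → A#
  A# + 1 semitone → B
  B + 2 semitones → C#
  C# + 2 semitones → D#
  D# + 1 semitone → E
  E + 2 semitones → F#
  F# + 2 semitones → G#
Scale: G# A# B C# D# E F#
Degree 5 = D#


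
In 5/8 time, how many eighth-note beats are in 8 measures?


Step by step:
Time signature 5/8: the bottom number 8 means the eighth note gets one count
The top number 5 means 5 eighth-note beats per measure
Total = 5 × 8 measures
= 40 eighth-note beats


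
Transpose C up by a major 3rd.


Step by step:
major 3rd: 3 letter names, 4 semitones
Letter: C + 2 → E
Pitch: C + 4 semitones, spelled as an E → E
= E


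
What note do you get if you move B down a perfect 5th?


Let's work it out.
perfect 5th: 5 letter names, 7 semitones
Letter: B - 4 → E
Pitch: B - 7 semitones, spelled as an E → E
= E


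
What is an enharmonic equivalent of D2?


Enharmonic notes sound the same pitch but are spelled with different letter names
D and C## name the same pitch class
= C##2


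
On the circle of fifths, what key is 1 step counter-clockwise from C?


Each counter-clockwise step moves down a perfect 5th (= up a perfect 4th)
From C: C → F
= F


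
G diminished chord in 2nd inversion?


Step by step:
Root position: G Bb Db
2nd inversion: move root and 3rd up an octave
Bass note: Db
Notes (bottom to top) = Db G Bb


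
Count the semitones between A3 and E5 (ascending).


Absolute semitone position = octave×12 + chromatic position
A3: 3×12 + 9 = 45
E5: 5×12 + 4 = 64
Difference = 64 - 45 = 19
= 19 semitones


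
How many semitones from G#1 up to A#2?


Absolute semitone position = octave×12 + chromatic position
G#1: 1×12 + 8 = 20
A#2: 2×12 + 10 = 34
Difference = 34 - 20 = 14
= 14 semitones


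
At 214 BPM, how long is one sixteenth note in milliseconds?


Solution.
One quarter-note beat = 60000 / BPM = 60000 / 214 ms
Sixteenth note = 1/4 × quarter note
Duration = 1/4 × 60000 / 214 = 15000 / 214
= 70.1 ms


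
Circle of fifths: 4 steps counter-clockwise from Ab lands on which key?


Reasoning:
Each counter-clockwise step moves down a perfect 5th (= up a perfect 4th)
From Ab: Ab → Db → F#/Gb → B → E
= E


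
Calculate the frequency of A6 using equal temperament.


Solution.
f = 440 × 2^(n/12) where n = semitones from A4
A6: 24 semitones from A4
f = 440 × 2^(24/12)
f = 1760.00 Hz


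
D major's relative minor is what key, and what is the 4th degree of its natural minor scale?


The relative minor shares the major's key signature and starts on its 6th degree
6th degree = a major 6th above the tonic; a major 6th above D is B
→ relative minor of D major is B minor
B natural minor scale: B C# D E F# G A
= B minor; 4th degree = E


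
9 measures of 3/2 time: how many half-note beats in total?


Solution.
Time signature 3/2: the bottom number 2 means the half note gets one count
The top number 3 means 3 half-note beats per measure
Total = 3 × 9 measures
= 27 half-note beats


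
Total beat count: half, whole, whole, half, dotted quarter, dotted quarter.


Beat values:
  half = 2 beats
  whole = 4 beats
  whole = 4 beats
  half = 2 beats
  dotted quarter = 1.5 beats
  dotted quarter = 1.5 beats
Sum = 2 + 4 + 4 + 2 + 1.5 + 1.5
= 15 beats


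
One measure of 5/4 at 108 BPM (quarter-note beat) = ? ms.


Let's work it out.
Quarter-note beat duration = 60000 / 108 ms
Beats per measure (5/4) = 5
One measure = 5 × 60000 / 108 = 300000 / 108 ms
= 2777.8 ms


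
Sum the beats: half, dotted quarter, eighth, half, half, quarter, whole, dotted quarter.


Beat values:
  half = 2 beats
  dotted quarter = 1.5 beats
  eighth = 0.5 beats
  half = 2 beats
  half = 2 beats
  quarter = 1 beat
  whole = 4 beats
  dotted quarter = 1.5 beats
Sum = 2 + 1.5 + 0.5 + 2 + 2 + 1 + 4 + 1.5
= 14.5 beats


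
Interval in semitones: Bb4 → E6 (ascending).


Absolute semitone position = octave×12 + chromatic position
Bb4: 4×12 + 10 = 58
E6: 6×12 + 4 = 76
Difference = 76 - 58 = 18
= 18 semitones


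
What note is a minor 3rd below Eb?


Reasoning:
A 3rd spans 3 letter names, so from E we land on C
A minor 3rd = 3 semitones below Eb
Spell C at that pitch: C
= C


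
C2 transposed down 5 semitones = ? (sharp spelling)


Working:
C2: chromatic position 0 in octave 2 → absolute = 2×12 + 0 = 24
Transpose down 5: 24 - 5 = 19
19 = 1×12 + 7 → G in octave 1
Result = G1


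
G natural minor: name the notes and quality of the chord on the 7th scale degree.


G natural minor scale: G A Bb C D Eb F
Diatonic triad on degree 7 stacks scale notes 7, 2, 4: F A C
F→A = 4 semitones; F→C = 7 semitones → major triad
= F A C (major)


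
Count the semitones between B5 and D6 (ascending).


Solution.
Absolute semitone position = octave×12 + chromatic position
B5: 5×12 + 11 = 71
D6: 6×12 + 2 = 74
Difference = 74 - 71 = 3
= 3 semitones


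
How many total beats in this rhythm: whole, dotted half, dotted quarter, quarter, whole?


Working:
Beat values:
  whole = 4 beats
  dotted half = 3 beats
  dotted quarter = 1.5 beats
  quarter = 1 beat
  whole = 4 beats
Sum = 4 + 3 + 1.5 + 1 + 4
= 13.5 beats


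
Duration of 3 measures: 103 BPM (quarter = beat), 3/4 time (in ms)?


Let's work it out.
Quarter-note beat duration = 60000 / 103 ms
Beats per measure (3/4) = 3
One measure = 3 × 60000 / 103 = 180000 / 103 ms
3 measures = 3 × 180000 / 103 = 540000 / 103
= 5242.7 ms


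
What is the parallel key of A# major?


Let's work it out.
Parallel keys share the same tonic but differ in mode
A# major → parallel is A# minor
= A# minor


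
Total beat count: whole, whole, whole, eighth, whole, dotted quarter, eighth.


Beat values:
  whole = 4 beats
  whole = 4 beats
  whole = 4 beats
  eighth = 0.5 beats
  whole = 4 beats
  dotted quarter = 1.5 beats
  eighth = 0.5 beats
Sum = 4 + 4 + 4 + 0.5 + 4 + 1.5 + 0.5
= 18.5 beats


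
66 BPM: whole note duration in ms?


Reasoning:
One quarter-note beat = 60000 / BPM = 60000 / 66 ms
Whole note = 4 × quarter note
Duration = 4 × 60000 / 66 = 240000 / 66
= 3636.4 ms


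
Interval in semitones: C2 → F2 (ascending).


Let's work it out.
Absolute semitone position = octave×12 + chromatic position
C2: 2×12 + 0 = 24
F2: 2×12 + 5 = 29
Difference = 29 - 24 = 5
= 5 semitones


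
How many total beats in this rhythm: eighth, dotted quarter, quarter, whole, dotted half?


Reasoning:
Beat values:
  eighth = 0.5 beats
  dotted quarter = 1.5 beats
  quarter = 1 beat
  whole = 4 beats
  dotted half = 3 beats
Sum = 0.5 + 1.5 + 1 + 4 + 3
= 10 beats


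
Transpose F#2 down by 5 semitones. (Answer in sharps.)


Reasoning:
F#2: chromatic position 6 in octave 2 → absolute = 2×12 + 6 = 30
Transpose down 5: 30 - 5 = 25
25 = 2×12 + 1 → C# in octave 2
Result = C#2


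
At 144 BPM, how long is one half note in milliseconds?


Reasoning:
One quarter-note beat = 60000 / BPM = 60000 / 144 ms
Half note = 2 × quarter note
Duration = 2 × 60000 / 144 = 120000 / 144
= 833.3 ms


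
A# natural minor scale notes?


Natural minor scale pattern: W-H-W-W-H-W-W (2-1-2-2-1-2-2 semitones)
Starting from A#:
  A# + 2 semitones → B#
  B# + 1 semitone → C#
  C# + 2 semitones → D#
  D# + 2 semitones → E#
  E# + 1 semitone → F#
  F# + 2 semitones → G#
  G# + 2 semitones → A#
Scale = A# B# C# D# E# F# G#


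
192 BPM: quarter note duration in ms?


One quarter-note beat = 60000 / BPM = 60000 / 192 ms
Duration = 60000 / 192
= 312.5 ms


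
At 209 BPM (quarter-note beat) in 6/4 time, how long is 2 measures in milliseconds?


Step by step:
Quarter-note beat duration = 60000 / 209 ms
Beats per measure (6/4) = 6
One measure = 6 × 60000 / 209 = 360000 / 209 ms
2 measures = 2 × 360000 / 209 = 720000 / 209
= 3445.0 ms


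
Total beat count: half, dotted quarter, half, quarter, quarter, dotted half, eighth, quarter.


Beat values:
  half = 2 beats
  dotted quarter = 1.5 beats
  half = 2 beats
  quarter = 1 beat
  quarter = 1 beat
  dotted half = 3 beats
  eighth = 0.5 beats
  quarter = 1 beat
Sum = 2 + 1.5 + 2 + 1 + 1 + 3 + 0.5 + 1
= 12 beats


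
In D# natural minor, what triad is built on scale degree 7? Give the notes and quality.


Let's work it out.
D# natural minor scale: D# E# F# G# A# B C#
Diatonic triad on degree 7 stacks scale notes 7, 2, 4: C# E# G#
C#→E# = 4 semitones; C#→G# = 7 semitones → major triad
= C# E# G# (major)


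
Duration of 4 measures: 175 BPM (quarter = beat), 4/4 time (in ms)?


Quarter-note beat duration = 60000 / 175 ms
Beats per measure (4/4) = 4
One measure = 4 × 60000 / 175 = 240000 / 175 ms
4 measures = 4 × 240000 / 175 = 960000 / 175
= 5485.7 ms


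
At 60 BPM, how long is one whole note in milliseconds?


Let's work it out.
One quarter-note beat = 60000 / BPM = 60000 / 60 ms
Whole note = 4 × quarter note
Duration = 4 × 60000 / 60 = 240000 / 60
= 4000.0 ms


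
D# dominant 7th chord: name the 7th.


Let's work it out.
Dominant 7th chord = root + major 3rd + perfect 5th + minor 7th
Seventh chords stack in thirds, so the letter names are D-F-A-C
Root: D#
Major 3rd above D#: F##
Perfect 5th above D#: A#
Minor 7th above D#: C#
The 7th = C#


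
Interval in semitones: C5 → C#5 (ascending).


Let's work it out.
Absolute semitone position = octave×12 + chromatic position
C5: 5×12 + 0 = 60
C#5: 5×12 + 1 = 61
Difference = 61 - 60 = 1
= 1 semitone


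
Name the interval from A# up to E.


Reasoning:
Letter names: A → E spans 5 letter names → a 5th
Semitones: A# → E = 6 half-steps
A 5th of 6 semitones is a diminished 5th
= diminished 5th


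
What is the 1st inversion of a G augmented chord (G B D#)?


Let's work it out.
Root position: G B D#
1st inversion: move root up an octave
Bass note: B
Notes (bottom to top) = B D# G


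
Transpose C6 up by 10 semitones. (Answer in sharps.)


C6: chromatic position 0 in octave 6 → absolute = 6×12 + 0 = 72
Transpose up 10: 72 + 10 = 82
82 = 6×12 + 10 → A# in octave 6
Result = A#6


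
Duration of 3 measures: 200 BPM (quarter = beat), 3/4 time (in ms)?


Let's work it out.
Quarter-note beat duration = 60000 / 200 ms
Beats per measure (3/4) = 3
One measure = 3 × 60000 / 200 = 180000 / 200 ms
3 measures = 3 × 180000 / 200 = 540000 / 200
= 2700.0 ms


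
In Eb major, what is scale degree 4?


Working:
Major scale pattern: W-W-H-W-W-W-H (2-2-1-2-2-2-1 semitones)
Starting from Eb:
  Eb + 2 semitones → F
  F + 2 semitones → G
  G + 1 semitone → Ab
  Ab + 2 semitones → Bb
  Bb + 2 semitones → C
  C + 2 semitones → D
  D + 1 semitone → Eb
Scale: Eb F G Ab Bb C D
Degree 4 = Ab


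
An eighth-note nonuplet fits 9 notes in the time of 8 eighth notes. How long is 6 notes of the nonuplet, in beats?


Solution.
Nonuplet: 9 notes occupy the space of 8 eighth notes
Space = 8 × 1/2 = 4 beats
Each nonuplet note = 4 / 9 = 4/9 beats
6 notes = 6 × 4/9 = 8/3
= 8/3 beats


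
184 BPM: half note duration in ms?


Let's work it out.
One quarter-note beat = 60000 / BPM = 60000 / 184 ms
Half note = 2 × quarter note
Duration = 2 × 60000 / 184 = 120000 / 184
= 652.2 ms
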